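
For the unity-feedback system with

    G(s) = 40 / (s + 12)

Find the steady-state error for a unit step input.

G(s) has no poles at the origin.
This is a Type 0 system. Kp = lim_{s→0} G(s) = 40/12 = 10/3.
e_ss = 1/(1 + Kp) = 1/(1 + 10/3) = 3/13 ≈ 0.2308.

e_ss = 0.2308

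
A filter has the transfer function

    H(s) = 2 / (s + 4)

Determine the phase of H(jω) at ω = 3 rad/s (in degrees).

At s = j3: numerator = 2, denominator = 4 + j3.
∠H = ∠num − ∠den = 0° − (36.870°) = -36.87°.

∠H(j3) ≈ -36.87°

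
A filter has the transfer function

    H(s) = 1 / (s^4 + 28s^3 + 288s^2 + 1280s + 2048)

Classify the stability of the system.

stable

The denominator s^4 + 28s^3 + 288s^2 + 1280s + 2048 factors as (s + 8)^3(s + 4), giving poles at s = -8, -4, -8, -8.
Since all poles lie strictly in the left half-plane, the system is stable.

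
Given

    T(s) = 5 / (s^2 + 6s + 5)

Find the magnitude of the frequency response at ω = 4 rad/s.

|T(j4)| ≈ 0.1894

Substitute s = j4: numerator = 5, denominator = -11 + j24.
|T(j4)| = |5| / |-11 + j24| = 5 / 26.401 ≈ 0.1894.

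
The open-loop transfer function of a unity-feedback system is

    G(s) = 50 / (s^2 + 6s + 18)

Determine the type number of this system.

Type 0

The denominator has no factor of s at the origin — no free integrator — so this is a Type 0 system.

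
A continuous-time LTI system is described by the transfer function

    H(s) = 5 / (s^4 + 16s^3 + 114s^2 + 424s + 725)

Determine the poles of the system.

The poles are the roots of the denominator s^4 + 16s^3 + 114s^2 + 424s + 725 = 0.
No real roots exist; factor into two real quadratics: (s^2 + 6s + 25)(s^2 + 10s + 29) = 0.
Each quadratic gives a conjugate pair via the quadratic formula.

s = -3 + 4j, -3 - 4j, -5 + 2j, -5 - 2j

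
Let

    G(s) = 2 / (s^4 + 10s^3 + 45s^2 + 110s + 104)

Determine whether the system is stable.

The denominator s^4 + 10s^3 + 45s^2 + 110s + 104 factors as (s + 2)(s + 4)(s^2 + 4s + 13), giving poles at s = -2, -4, -2 ± 3j.
Since all poles lie strictly in the left half-plane, the system is stable.

stable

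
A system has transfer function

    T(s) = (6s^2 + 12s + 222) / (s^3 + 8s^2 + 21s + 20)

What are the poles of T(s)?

s = -2 ± j, -4

The poles are the roots of the denominator s^3 + 8s^2 + 21s + 20 = 0.
Trying s = -4: the polynomial evaluates to 0, so (s + 4) is a factor.
Dividing out leaves s^2 + 4s + 5 = 0.
The quadratic formula then gives s = -2 ± 1j.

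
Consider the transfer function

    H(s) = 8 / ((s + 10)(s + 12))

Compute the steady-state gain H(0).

At s = 0 each factor (s + a) contributes a and each (s^2 + bs + c) contributes c.
H(0) = 8·1 / ((10) · (12)) = 8/120 = 1/15.

H(0) = 1/15 ≈ 0.06667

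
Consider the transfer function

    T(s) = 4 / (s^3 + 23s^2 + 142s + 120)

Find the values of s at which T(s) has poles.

s = -1, -10, -12

The poles are the roots of the denominator s^3 + 23s^2 + 142s + 120 = 0.
Trying s = -1: the polynomial evaluates to 0, so (s + 1) is a factor.
Dividing out leaves s^2 + 22s + 120 = 0.
Factoring the quadratic: (s + 10)(s + 12) = 0.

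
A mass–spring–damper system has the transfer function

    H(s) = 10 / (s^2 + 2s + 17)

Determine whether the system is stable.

stable

The denominator s^2 + 2s + 17 factors as (s^2 + 2s + 17), giving poles at s = -1 ± 4j.
Since all poles lie strictly in the left half-plane, the system is stable.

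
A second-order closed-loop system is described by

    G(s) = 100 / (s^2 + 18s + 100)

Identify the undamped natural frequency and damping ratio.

ωₙ = 10 rad/s, ζ = 0.9

Compare the denominator to the standard form s^2 + 2ζωₙs + ωₙ².
ωₙ² = 100, so ωₙ = 10 rad/s.
2ζωₙ = 18, so ζ = 18/(2·10) = 0.9.
With ζ = 0.9 the response is underdamped.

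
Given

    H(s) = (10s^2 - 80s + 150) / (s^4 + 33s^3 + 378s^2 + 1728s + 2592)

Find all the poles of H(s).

The poles are the roots of the denominator s^4 + 33s^3 + 378s^2 + 1728s + 2592 = 0.
Trying s = -6: the polynomial evaluates to 0, so (s + 6) is a factor.
Dividing out leaves s^3 + 27s^2 + 216s + 432 = 0.
This factors further as (s + 3)(s + 12)^2 = 0.

s = -6, -3, -12, -12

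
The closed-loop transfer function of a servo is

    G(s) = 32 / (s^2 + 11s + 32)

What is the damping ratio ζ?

ζ ≈ 0.9723

Compare the denominator to the standard form s^2 + 2ζωₙs + ωₙ².
ωₙ² = 32, so ωₙ = √32 ≈ 5.657 rad/s.
2ζωₙ = 11, so ζ = 11/(2·√32) ≈ 0.9723.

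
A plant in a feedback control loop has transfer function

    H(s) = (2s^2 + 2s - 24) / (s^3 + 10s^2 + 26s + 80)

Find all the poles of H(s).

s = -1 ± 3j, -8

The poles are the roots of the denominator s^3 + 10s^2 + 26s + 80 = 0.
Trying s = -8: the polynomial evaluates to 0, so (s + 8) is a factor.
Dividing out leaves s^2 + 2s + 10 = 0.
The quadratic formula then gives s = -1 ± 3j.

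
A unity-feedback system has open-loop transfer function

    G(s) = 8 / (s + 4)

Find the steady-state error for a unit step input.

e_ss = 0.3333

G(s) has no poles at the origin.
This is a Type 0 system. Kp = lim_{s→0} G(s) = 8/4 = 2.
e_ss = 1/(1 + Kp) = 1/(1 + 2) = 1/3 ≈ 0.3333.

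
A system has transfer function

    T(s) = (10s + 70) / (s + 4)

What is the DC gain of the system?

T(0) = 35/2 ≈ 17.50

Set s = 0: T(0) = (70) / (4) = 35/2.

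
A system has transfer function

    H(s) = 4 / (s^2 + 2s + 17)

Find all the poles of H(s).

s = -1 ± 4j

The poles are the roots of the denominator s^2 + 2s + 17 = 0.
Using the quadratic formula: s = (-2 ± √(-64))/2 = -1 ± 4j.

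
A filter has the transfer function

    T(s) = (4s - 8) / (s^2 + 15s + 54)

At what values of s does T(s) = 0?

Set the numerator to zero: 4s - 8 = 0, i.e. 4·(s - 2) = 0.
So s = 2.

s = 2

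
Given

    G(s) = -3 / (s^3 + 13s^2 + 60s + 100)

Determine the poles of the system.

s = -4 ± 2j, -5

The poles are the roots of the denominator s^3 + 13s^2 + 60s + 100 = 0.
Trying s = -5: the polynomial evaluates to 0, so (s + 5) is a factor.
Dividing out leaves s^2 + 8s + 20 = 0.
The quadratic formula then gives s = -4 ± 2j.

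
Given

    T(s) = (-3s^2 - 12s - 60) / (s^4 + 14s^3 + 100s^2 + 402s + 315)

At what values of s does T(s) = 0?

s = -2 + 4j, -2 - 4j

Set the numerator to zero: -3s^2 - 12s - 60 = 0, i.e. -3·(s^2 + 4s + 20) = 0.
Factoring: (s^2 + 4s + 20) = 0.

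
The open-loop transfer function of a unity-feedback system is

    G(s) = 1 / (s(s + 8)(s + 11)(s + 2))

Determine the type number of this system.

The denominator has 1 factor of s at the origin (free integrator), so this is a Type 1 system.

Type 1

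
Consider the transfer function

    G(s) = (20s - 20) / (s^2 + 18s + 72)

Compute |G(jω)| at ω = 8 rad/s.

|G(j8)| ≈ 1.118

Substitute s = j8: numerator = -20 + j160, denominator = 8 + j144.
|G(j8)| = |-20 + j160| / |8 + j144| = 161.25 / 144.22 ≈ 1.118.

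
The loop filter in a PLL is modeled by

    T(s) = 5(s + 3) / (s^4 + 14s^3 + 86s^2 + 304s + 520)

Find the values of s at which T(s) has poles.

s = -2 ± 4j, -5 ± j

The poles are the roots of the denominator s^4 + 14s^3 + 86s^2 + 304s + 520 = 0.
No real roots exist; factor into two real quadratics: (s^2 + 4s + 20)(s^2 + 10s + 26) = 0.
Each quadratic gives a conjugate pair via the quadratic formula.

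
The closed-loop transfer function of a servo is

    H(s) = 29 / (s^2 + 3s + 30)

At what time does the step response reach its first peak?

Comparing s^2 + 3s + 30 to s^2 + 2ζωₙs + ωₙ²: ωₙ = √30 ≈ 5.477 rad/s and ζ = 3/(2·√30) ≈ 0.2739.
ζωₙ = 3/2 = 1.5, so ω_d = ωₙ√(1−ζ²) = √(ωₙ² − (ζωₙ)²) = √(30 − 1.5²) = √27.75 ≈ 5.268 rad/s.
t_p = π/ω_d = π/5.268 ≈ 0.5964 s.

t_p ≈ 0.5964 s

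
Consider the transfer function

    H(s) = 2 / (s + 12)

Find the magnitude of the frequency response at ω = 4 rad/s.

Substitute s = j4: numerator = 2, denominator = 12 + j4.
|H(j4)| = |2| / |12 + j4| = 2 / 12.649 ≈ 0.1581.

|H(j4)| ≈ 0.1581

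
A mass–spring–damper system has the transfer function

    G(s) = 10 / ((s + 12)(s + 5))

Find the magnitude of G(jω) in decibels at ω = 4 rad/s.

Substitute s = j4: numerator = 10, denominator = 44 + j68.
|G(j4)| = |10| / |44 + j68| = 10 / 80.994 ≈ 0.1235.
In decibels: 20·log₁₀(0.1235) ≈ -18.2 dB.

|G(j4)|_dB ≈ -18.2 dB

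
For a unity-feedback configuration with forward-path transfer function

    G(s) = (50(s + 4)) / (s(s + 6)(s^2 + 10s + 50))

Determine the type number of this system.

Type 1

The denominator has 1 factor of s at the origin (free integrator), so this is a Type 1 system.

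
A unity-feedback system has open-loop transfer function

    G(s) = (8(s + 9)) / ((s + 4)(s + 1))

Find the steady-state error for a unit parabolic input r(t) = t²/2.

G(s) has no poles at the origin.
This is a Type 0 system; Ka = lim_{s→0} s^2·G(s) = 0, so the steady-state error for a parabola input is infinite.

e_ss = ∞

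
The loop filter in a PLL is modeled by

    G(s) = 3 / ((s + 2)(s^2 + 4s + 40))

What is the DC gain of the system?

G(0) = 3/80 ≈ 0.03750

At s = 0 each factor (s + a) contributes a and each (s^2 + bs + c) contributes c.
G(0) = 3·1 / ((2) · (40)) = 3/80 = 3/80.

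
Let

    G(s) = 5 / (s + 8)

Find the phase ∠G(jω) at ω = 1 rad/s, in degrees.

∠G(j1) ≈ -7.125°

At s = j1: numerator = 5, denominator = 8 + j1.
∠G = ∠num − ∠den = 0° − (7.1250°) = -7.125°.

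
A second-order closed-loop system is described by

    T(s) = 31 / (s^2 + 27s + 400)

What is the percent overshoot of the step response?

%OS ≈ 5.65%

Comparing s^2 + 27s + 400 to s^2 + 2ζωₙs + ωₙ²: ωₙ = 20 rad/s and ζ = 27/(2·20) = 0.675.
%OS = 100·exp(−πζ/√(1−ζ²)) = 100·exp(−π·0.675/√(1−0.675²)) ≈ 5.65%.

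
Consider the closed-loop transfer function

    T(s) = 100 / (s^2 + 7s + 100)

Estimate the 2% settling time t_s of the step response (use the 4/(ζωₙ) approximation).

t_s ≈ 1.143 s

Comparing s^2 + 7s + 100 to s^2 + 2ζωₙs + ωₙ²: ωₙ = 10 rad/s and ζ = 7/(2·10) = 0.35.
ζωₙ = 7/2 = 3.5, so t_s ≈ 4/(ζωₙ) = 4/3.5 ≈ 1.143 s.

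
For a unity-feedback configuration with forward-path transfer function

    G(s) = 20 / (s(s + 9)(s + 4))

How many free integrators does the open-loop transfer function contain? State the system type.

The denominator has 1 factor of s at the origin (free integrator), so this is a Type 1 system.

Type 1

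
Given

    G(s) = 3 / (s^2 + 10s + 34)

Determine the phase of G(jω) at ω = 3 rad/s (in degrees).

At s = j3: numerator = 3, denominator = 25 + j30.
∠G = ∠num − ∠den = 0° − (50.194°) = -50.19°.

∠G(j3) ≈ -50.19°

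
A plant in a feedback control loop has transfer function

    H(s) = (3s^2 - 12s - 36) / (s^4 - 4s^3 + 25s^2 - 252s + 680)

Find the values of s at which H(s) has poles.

The poles are the roots of the denominator s^4 - 4s^3 + 25s^2 - 252s + 680 = 0.
No real roots exist; factor into two real quadratics: (s^2 - 8s + 17)(s^2 + 4s + 40) = 0.
Each quadratic gives a conjugate pair via the quadratic formula.

s = 4 ± j, -2 ± 6j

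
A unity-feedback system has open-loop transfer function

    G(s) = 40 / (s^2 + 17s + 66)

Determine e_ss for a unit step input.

G(s) has no poles at the origin.
This is a Type 0 system. Kp = lim_{s→0} G(s) = 40/66 = 20/33.
e_ss = 1/(1 + Kp) = 1/(1 + 20/33) = 33/53 ≈ 0.6226.

e_ss = 0.6226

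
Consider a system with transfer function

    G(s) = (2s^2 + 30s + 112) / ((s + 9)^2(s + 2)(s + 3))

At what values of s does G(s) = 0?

s = -7, -8

Set the numerator to zero: 2s^2 + 30s + 112 = 0, i.e. 2·(s^2 + 15s + 56) = 0.
Factoring: (s + 7)(s + 8) = 0.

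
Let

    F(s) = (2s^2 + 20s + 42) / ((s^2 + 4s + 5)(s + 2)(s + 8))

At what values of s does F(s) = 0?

s = -3, -7

Set the numerator to zero: 2s^2 + 20s + 42 = 0, i.e. 2·(s^2 + 10s + 21) = 0.
Factoring: (s + 3)(s + 7) = 0.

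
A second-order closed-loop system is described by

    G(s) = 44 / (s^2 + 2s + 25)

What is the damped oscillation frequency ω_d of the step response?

Comparing s^2 + 2s + 25 to s^2 + 2ζωₙs + ωₙ²: ωₙ = 5 rad/s and ζ = 2/(2·5) = 0.2.
ζωₙ = 2/2 = 1, so ω_d = ωₙ√(1−ζ²) = √(ωₙ² − (ζωₙ)²) = √(25 − 1²) = √24 ≈ 4.899 rad/s.

ω_d ≈ 4.899 rad/s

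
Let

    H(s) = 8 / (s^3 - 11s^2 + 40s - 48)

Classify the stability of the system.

unstable

The denominator s^3 - 11s^2 + 40s - 48 factors as (s - 4)^2(s - 3), giving poles at s = 4, 4, 3.
Since the pole(s) at s = 4, 4, 3 lie in the right half-plane, the system is unstable.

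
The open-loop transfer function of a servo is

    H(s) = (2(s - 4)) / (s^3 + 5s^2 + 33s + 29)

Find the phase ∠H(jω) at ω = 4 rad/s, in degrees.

At s = j4: numerator = -8 + j8, denominator = -51 + j68.
∠H = ∠num − ∠den = 135° − (126.87°) = 8.130°.

∠H(j4) ≈ 8.130°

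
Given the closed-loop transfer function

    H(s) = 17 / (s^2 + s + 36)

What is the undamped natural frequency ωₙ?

ωₙ = 6 rad/s

Compare the denominator to the standard form s^2 + 2ζωₙs + ωₙ².
ωₙ² = 36, so ωₙ = 6 rad/s.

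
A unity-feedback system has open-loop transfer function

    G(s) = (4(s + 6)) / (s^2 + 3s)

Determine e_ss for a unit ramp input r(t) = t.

G(s) has one pole at the origin.
This is a Type 1 system. Kv = lim_{s→0} s·G(s) = 24/3 = 8.
e_ss = 1/Kv = 1/(8) = 1/8 ≈ 0.1250.

e_ss = 0.1250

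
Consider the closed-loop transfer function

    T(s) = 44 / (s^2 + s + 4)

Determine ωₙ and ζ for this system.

ωₙ = 2 rad/s, ζ = 0.25

Compare the denominator to the standard form s^2 + 2ζωₙs + ωₙ².
ωₙ² = 4, so ωₙ = 2 rad/s.
2ζωₙ = 1, so ζ = 1/(2·2) = 0.25.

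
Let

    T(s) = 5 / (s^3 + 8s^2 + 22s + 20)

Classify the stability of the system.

stable

The denominator s^3 + 8s^2 + 22s + 20 factors as (s^2 + 6s + 10)(s + 2), giving poles at s = -3 ± j, -2.
Since all poles lie strictly in the left half-plane, the system is stable.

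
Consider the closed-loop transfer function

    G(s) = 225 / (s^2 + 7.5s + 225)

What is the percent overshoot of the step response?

Comparing s^2 + 7.5s + 225 to s^2 + 2ζωₙs + ωₙ²: ωₙ = 15 rad/s and ζ = 7.5/(2·15) = 0.25.
%OS = 100·exp(−πζ/√(1−ζ²)) = 100·exp(−π·0.25/√(1−0.25²)) ≈ 44.4%.

%OS ≈ 44.4%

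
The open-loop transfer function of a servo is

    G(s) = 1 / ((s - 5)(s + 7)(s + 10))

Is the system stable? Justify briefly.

The poles can be read from the denominator factors: s = 5, -7, -10.
Since the pole(s) at s = 5 lie in the right half-plane, the system is unstable.

unstable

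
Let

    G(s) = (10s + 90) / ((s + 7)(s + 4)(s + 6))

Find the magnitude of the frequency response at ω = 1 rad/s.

|G(j1)| ≈ 0.5106

Substitute s = j1: numerator = 90 + j10, denominator = 151 + j93.
|G(j1)| = |90 + j10| / |151 + j93| = 90.554 / 177.34 ≈ 0.5106.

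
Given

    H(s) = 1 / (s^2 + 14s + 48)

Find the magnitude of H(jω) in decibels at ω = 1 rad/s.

Substitute s = j1: numerator = 1, denominator = 47 + j14.
|H(j1)| = |1| / |47 + j14| = 1 / 49.041 ≈ 0.02039.
In decibels: 20·log₁₀(0.02039) ≈ -33.8 dB.

|H(j1)|_dB ≈ -33.8 dB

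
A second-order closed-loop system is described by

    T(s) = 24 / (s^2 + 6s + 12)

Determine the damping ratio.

ζ ≈ 0.8660

Compare the denominator to the standard form s^2 + 2ζωₙs + ωₙ².
ωₙ² = 12, so ωₙ = √12 ≈ 3.464 rad/s.
2ζωₙ = 6, so ζ = 6/(2·√12) ≈ 0.8660.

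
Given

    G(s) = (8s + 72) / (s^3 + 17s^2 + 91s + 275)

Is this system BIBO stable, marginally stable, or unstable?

The denominator s^3 + 17s^2 + 91s + 275 factors as (s^2 + 6s + 25)(s + 11), giving poles at s = -3 + 4j, -3 - 4j, -11.
Since all poles lie strictly in the left half-plane, the system is stable.

stable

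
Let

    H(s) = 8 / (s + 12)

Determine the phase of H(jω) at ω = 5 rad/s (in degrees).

∠H(j5) ≈ -22.62°

At s = j5: numerator = 8, denominator = 12 + j5.
∠H = ∠num − ∠den = 0° − (22.620°) = -22.62°.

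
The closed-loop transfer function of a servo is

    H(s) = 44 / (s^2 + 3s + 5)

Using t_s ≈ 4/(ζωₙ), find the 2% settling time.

Comparing s^2 + 3s + 5 to s^2 + 2ζωₙs + ωₙ²: ωₙ = √5 ≈ 2.236 rad/s and ζ = 3/(2·√5) ≈ 0.6708.
ζωₙ = 3/2 = 1.5, so t_s ≈ 4/(ζωₙ) = 4/1.5 ≈ 2.667 s.

t_s ≈ 2.667 s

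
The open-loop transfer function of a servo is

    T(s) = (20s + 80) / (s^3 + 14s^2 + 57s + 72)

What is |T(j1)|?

Substitute s = j1: numerator = 80 + j20, denominator = 58 + j56.
|T(j1)| = |80 + j20| / |58 + j56| = 82.462 / 80.623 ≈ 1.023.

|T(j1)| ≈ 1.023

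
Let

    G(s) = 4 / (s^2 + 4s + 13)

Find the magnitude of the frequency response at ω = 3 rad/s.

|G(j3)| ≈ 0.3162

Substitute s = j3: numerator = 4, denominator = 4 + j12.
|G(j3)| = |4| / |4 + j12| = 4 / 12.649 ≈ 0.3162.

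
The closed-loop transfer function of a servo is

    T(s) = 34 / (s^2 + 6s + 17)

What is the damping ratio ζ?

Compare the denominator to the standard form s^2 + 2ζωₙs + ωₙ².
ωₙ² = 17, so ωₙ = √17 ≈ 4.123 rad/s.
2ζωₙ = 6, so ζ = 6/(2·√17) ≈ 0.7276.
With ζ = 0.7276 the response is underdamped.

ζ ≈ 0.7276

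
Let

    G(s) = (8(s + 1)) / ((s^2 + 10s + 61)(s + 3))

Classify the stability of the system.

stable

The poles can be read from the denominator factors: s = -5 ± 6j, -3.
Since all poles lie strictly in the left half-plane, the system is stable.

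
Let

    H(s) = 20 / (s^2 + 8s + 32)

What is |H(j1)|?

Substitute s = j1: numerator = 20, denominator = 31 + j8.
|H(j1)| = |20| / |31 + j8| = 20 / 32.016 ≈ 0.6247.

|H(j1)| ≈ 0.6247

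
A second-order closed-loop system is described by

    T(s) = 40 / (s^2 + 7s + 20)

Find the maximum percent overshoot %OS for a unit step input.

%OS ≈ 1.93%

Comparing s^2 + 7s + 20 to s^2 + 2ζωₙs + ωₙ²: ωₙ = √20 ≈ 4.472 rad/s and ζ = 7/(2·√20) ≈ 0.7826.
%OS = 100·exp(−πζ/√(1−ζ²)) = 100·exp(−π·0.7826/√(1−0.7826²)) ≈ 1.93%.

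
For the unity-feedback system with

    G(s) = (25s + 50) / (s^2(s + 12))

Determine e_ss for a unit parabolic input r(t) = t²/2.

e_ss = 0.2400

G(s) has 2 poles at the origin.
This is a Type 2 system. Ka = lim_{s→0} s^2·G(s) = 50/12 = 25/6.
e_ss = 1/Ka = 1/(25/6) = 6/25 ≈ 0.2400.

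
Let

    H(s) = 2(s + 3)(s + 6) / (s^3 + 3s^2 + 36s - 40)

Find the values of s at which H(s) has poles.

The poles are the roots of the denominator s^3 + 3s^2 + 36s - 40 = 0.
Trying s = 1: the polynomial evaluates to 0, so (s - 1) is a factor.
Dividing out leaves s^2 + 4s + 40 = 0.
The quadratic formula then gives s = -2 ± 6j.

s = -2 + 6j, -2 - 6j, 1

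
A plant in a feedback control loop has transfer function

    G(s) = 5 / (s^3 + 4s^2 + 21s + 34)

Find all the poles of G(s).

The poles are the roots of the denominator s^3 + 4s^2 + 21s + 34 = 0.
Trying s = -2: the polynomial evaluates to 0, so (s + 2) is a factor.
Dividing out leaves s^2 + 2s + 17 = 0.
The quadratic formula then gives s = -1 ± 4j.

s = -1 ± 4j, -2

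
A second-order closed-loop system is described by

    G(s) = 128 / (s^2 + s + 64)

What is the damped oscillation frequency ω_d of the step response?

Comparing s^2 + s + 64 to s^2 + 2ζωₙs + ωₙ²: ωₙ = 8 rad/s and ζ = 1/(2·8) = 0.0625.
ζωₙ = 1/2 = 0.5, so ω_d = ωₙ√(1−ζ²) = √(ωₙ² − (ζωₙ)²) = √(64 − 0.5²) = √63.75 ≈ 7.984 rad/s.

ω_d ≈ 7.984 rad/s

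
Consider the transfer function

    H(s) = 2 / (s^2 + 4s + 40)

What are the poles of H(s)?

s = -2 ± 6j

The poles are the roots of the denominator s^2 + 4s + 40 = 0.
Using the quadratic formula: s = (-4 ± √(-144))/2 = -2 ± 6j.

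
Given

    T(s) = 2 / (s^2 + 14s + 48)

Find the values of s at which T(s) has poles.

The poles are the roots of the denominator s^2 + 14s + 48 = 0.
Factoring: (s + 8)(s + 6) = 0, so s = -8 and s = -6.

s = -8, -6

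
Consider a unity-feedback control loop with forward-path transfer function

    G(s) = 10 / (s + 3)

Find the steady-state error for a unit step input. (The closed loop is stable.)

e_ss = 0.2308

G(s) has no poles at the origin.
This is a Type 0 system. Kp = lim_{s→0} G(s) = 10/3.
e_ss = 1/(1 + Kp) = 1/(1 + 10/3) = 3/13 ≈ 0.2308.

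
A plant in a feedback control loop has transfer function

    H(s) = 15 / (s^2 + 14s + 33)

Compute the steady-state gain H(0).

Set s = 0: H(0) = (15) / (33) = 5/11.

H(0) = 5/11 ≈ 0.4545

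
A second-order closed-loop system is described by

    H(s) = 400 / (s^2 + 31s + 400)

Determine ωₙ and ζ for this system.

Compare the denominator to the standard form s^2 + 2ζωₙs + ωₙ².
ωₙ² = 400, so ωₙ = 20 rad/s.
2ζωₙ = 31, so ζ = 31/(2·20) = 0.775.

ωₙ = 20 rad/s, ζ = 0.775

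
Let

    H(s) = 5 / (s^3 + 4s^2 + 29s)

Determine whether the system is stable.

The denominator s^3 + 4s^2 + 29s factors as s(s^2 + 4s + 29), giving poles at s = 0, -2 ± 5j.
Since the simple pole(s) at s = 0 lie on the jω-axis with none in the right half-plane, the system is marginally stable.

marginally stable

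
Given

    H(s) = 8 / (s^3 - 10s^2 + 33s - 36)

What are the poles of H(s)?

s = 3, 4, 3

The poles are the roots of the denominator s^3 - 10s^2 + 33s - 36 = 0.
Trying s = 3: the polynomial evaluates to 0, so (s - 3) is a factor.
Dividing out leaves s^2 - 7s + 12 = 0.
Factoring the quadratic: (s - 4)(s - 3) = 0.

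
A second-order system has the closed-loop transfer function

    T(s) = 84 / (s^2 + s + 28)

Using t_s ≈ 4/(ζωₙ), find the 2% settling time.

Comparing s^2 + s + 28 to s^2 + 2ζωₙs + ωₙ²: ωₙ = √28 ≈ 5.292 rad/s and ζ = 1/(2·√28) ≈ 0.09449.
ζωₙ = 1/2 = 0.5, so t_s ≈ 4/(ζωₙ) = 4/0.5 = 8 s.

t_s ≈ 8 s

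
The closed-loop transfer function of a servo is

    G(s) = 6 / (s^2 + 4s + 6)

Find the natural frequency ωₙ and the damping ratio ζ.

ωₙ ≈ 2.449 rad/s, ζ ≈ 0.8165

Compare the denominator to the standard form s^2 + 2ζωₙs + ωₙ².
ωₙ² = 6, so ωₙ = √6 ≈ 2.449 rad/s.
2ζωₙ = 4, so ζ = 4/(2·√6) ≈ 0.8165.
With ζ = 0.8165 the response is underdamped.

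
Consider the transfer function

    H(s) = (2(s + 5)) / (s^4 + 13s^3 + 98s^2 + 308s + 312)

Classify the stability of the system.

The denominator s^4 + 13s^3 + 98s^2 + 308s + 312 factors as (s + 2)(s + 3)(s^2 + 8s + 52), giving poles at s = -2, -3, -4 ± 6j.
Since all poles lie strictly in the left half-plane, the system is stable.

stable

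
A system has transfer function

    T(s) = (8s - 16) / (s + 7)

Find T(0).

T(0) = -16/7 ≈ -2.286

Set s = 0: T(0) = (-16) / (7) = -16/7.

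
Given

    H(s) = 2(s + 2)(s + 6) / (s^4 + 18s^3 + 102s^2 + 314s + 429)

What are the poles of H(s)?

The poles are the roots of the denominator s^4 + 18s^3 + 102s^2 + 314s + 429 = 0.
Trying s = -11: the polynomial evaluates to 0, so (s + 11) is a factor.
Dividing out leaves s^3 + 7s^2 + 25s + 39 = 0.
This factors further as (s^2 + 4s + 13)(s + 3) = 0.

s = -2 ± 3j, -11, -3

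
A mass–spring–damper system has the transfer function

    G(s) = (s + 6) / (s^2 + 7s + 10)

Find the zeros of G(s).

s = -6

Set the numerator to zero: s + 6 = 0.
So s = -6.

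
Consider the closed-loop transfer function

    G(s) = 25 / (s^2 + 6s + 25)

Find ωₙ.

ωₙ = 5 rad/s

Compare the denominator to the standard form s^2 + 2ζωₙs + ωₙ².
ωₙ² = 25, so ωₙ = 5 rad/s.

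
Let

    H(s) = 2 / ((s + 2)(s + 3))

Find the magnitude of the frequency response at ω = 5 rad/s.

|H(j5)| ≈ 0.06369

Substitute s = j5: numerator = 2, denominator = -19 + j25.
|H(j5)| = |2| / |-19 + j25| = 2 / 31.401 ≈ 0.06369.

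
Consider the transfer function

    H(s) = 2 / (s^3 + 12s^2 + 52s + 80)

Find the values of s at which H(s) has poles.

s = -4 + 2j, -4 - 2j, -4

The poles are the roots of the denominator s^3 + 12s^2 + 52s + 80 = 0.
Trying s = -4: the polynomial evaluates to 0, so (s + 4) is a factor.
Dividing out leaves s^2 + 8s + 20 = 0.
The quadratic formula then gives s = -4 ± 2j.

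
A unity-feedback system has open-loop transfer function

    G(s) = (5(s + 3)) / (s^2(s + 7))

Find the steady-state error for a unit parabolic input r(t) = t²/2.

G(s) has 2 poles at the origin.
This is a Type 2 system. Ka = lim_{s→0} s^2·G(s) = 15/7.
e_ss = 1/Ka = 1/(15/7) = 7/15 ≈ 0.4667.

e_ss = 0.4667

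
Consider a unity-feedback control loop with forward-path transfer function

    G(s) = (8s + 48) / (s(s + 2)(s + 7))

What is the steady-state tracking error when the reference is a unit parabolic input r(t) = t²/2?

G(s) has one pole at the origin.
This is a Type 1 system; Ka = lim_{s→0} s^2·G(s) = 0, so the steady-state error for a parabola input is infinite.

e_ss = ∞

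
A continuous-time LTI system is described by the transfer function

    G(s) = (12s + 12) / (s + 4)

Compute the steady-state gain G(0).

G(0) = 3

Set s = 0: G(0) = (12) / (4) = 3.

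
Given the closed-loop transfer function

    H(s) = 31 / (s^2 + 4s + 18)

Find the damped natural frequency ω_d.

Comparing s^2 + 4s + 18 to s^2 + 2ζωₙs + ωₙ²: ωₙ = √18 ≈ 4.243 rad/s and ζ = 4/(2·√18) ≈ 0.4714.
ζωₙ = 4/2 = 2, so ω_d = ωₙ√(1−ζ²) = √(ωₙ² − (ζωₙ)²) = √(18 − 2²) = √14 ≈ 3.742 rad/s.

ω_d ≈ 3.742 rad/s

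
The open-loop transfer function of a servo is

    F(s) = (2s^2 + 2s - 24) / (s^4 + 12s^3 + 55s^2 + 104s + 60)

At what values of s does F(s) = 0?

Set the numerator to zero: 2s^2 + 2s - 24 = 0, i.e. 2·(s^2 + s - 12) = 0.
Factoring: (s + 4)(s - 3) = 0.

s = -4, 3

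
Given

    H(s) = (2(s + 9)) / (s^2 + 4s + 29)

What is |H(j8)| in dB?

|H(j8)|_dB ≈ -5.89 dB

Substitute s = j8: numerator = 18 + j16, denominator = -35 + j32.
|H(j8)| = |18 + j16| / |-35 + j32| = 24.083 / 47.424 ≈ 0.5078.
In decibels: 20·log₁₀(0.5078) ≈ -5.89 dB.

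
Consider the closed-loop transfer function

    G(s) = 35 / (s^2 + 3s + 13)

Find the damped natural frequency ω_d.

Comparing s^2 + 3s + 13 to s^2 + 2ζωₙs + ωₙ²: ωₙ = √13 ≈ 3.606 rad/s and ζ = 3/(2·√13) ≈ 0.4160.
ζωₙ = 3/2 = 1.5, so ω_d = ωₙ√(1−ζ²) = √(ωₙ² − (ζωₙ)²) = √(13 − 1.5²) = √10.75 ≈ 3.279 rad/s.

ω_d ≈ 3.279 rad/s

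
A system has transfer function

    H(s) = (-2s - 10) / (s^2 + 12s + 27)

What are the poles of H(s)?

The poles are the roots of the denominator s^2 + 12s + 27 = 0.
Factoring: (s + 3)(s + 9) = 0, so s = -3 and s = -9.

s = -3, -9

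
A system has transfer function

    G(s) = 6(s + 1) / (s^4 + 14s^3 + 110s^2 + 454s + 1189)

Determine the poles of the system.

The poles are the roots of the denominator s^4 + 14s^3 + 110s^2 + 454s + 1189 = 0.
No real roots exist; factor into two real quadratics: (s^2 + 10s + 41)(s^2 + 4s + 29) = 0.
Each quadratic gives a conjugate pair via the quadratic formula.

s = -5 + 4j, -5 - 4j, -2 + 5j, -2 - 5j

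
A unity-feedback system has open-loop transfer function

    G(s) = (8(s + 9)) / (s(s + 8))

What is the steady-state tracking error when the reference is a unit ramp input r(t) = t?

e_ss = 0.1111

G(s) has one pole at the origin.
This is a Type 1 system. Kv = lim_{s→0} s·G(s) = 72/8 = 9.
e_ss = 1/Kv = 1/(9) = 1/9 ≈ 0.1111.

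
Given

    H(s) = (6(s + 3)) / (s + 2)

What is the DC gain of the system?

H(0) = 9

Set s = 0: H(0) = (18) / (2) = 9.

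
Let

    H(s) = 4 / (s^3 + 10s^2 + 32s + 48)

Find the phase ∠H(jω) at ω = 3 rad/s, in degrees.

At s = j3: numerator = 4, denominator = -42 + j69.
∠H = ∠num − ∠den = 0° − (121.33°) = -121.3°.

∠H(j3) ≈ -121.3°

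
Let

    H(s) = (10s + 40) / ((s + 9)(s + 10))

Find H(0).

H(0) = 4/9 ≈ 0.4444

Set s = 0: H(0) = (40) / (90) = 4/9.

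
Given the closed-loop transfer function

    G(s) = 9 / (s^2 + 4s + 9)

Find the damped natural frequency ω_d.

Comparing s^2 + 4s + 9 to s^2 + 2ζωₙs + ωₙ²: ωₙ = 3 rad/s and ζ = 4/(2·3) ≈ 0.6667.
ζωₙ = 4/2 = 2, so ω_d = ωₙ√(1−ζ²) = √(ωₙ² − (ζωₙ)²) = √(9 − 2²) = √5 ≈ 2.236 rad/s.

ω_d ≈ 2.236 rad/s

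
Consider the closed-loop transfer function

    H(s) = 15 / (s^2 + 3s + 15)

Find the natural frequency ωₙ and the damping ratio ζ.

ωₙ ≈ 3.873 rad/s, ζ ≈ 0.3873

Compare the denominator to the standard form s^2 + 2ζωₙs + ωₙ².
ωₙ² = 15, so ωₙ = √15 ≈ 3.873 rad/s.
2ζωₙ = 3, so ζ = 3/(2·√15) ≈ 0.3873.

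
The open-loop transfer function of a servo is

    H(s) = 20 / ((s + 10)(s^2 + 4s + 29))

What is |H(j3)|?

|H(j3)| ≈ 0.08213

Substitute s = j3: numerator = 20, denominator = 164 + j180.
|H(j3)| = |20| / |164 + j180| = 20 / 243.51 ≈ 0.08213.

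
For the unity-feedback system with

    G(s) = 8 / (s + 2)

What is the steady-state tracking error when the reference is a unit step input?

e_ss = 0.2000

G(s) has no poles at the origin.
This is a Type 0 system. Kp = lim_{s→0} G(s) = 8/2 = 4.
e_ss = 1/(1 + Kp) = 1/(1 + 4) = 1/5 ≈ 0.2000.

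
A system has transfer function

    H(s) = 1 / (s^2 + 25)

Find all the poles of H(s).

The poles are the roots of the denominator s^2 + 25 = 0.
Using the quadratic formula: s = (0 ± √(-100))/2 = 0 ± 5j.

s = 5j, -5j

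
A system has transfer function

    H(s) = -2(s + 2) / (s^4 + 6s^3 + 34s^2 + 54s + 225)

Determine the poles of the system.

s = 3j, -3j, -3 + 4j, -3 - 4j

The poles are the roots of the denominator s^4 + 6s^3 + 34s^2 + 54s + 225 = 0.
No real roots exist; factor into two real quadratics: (s^2 + 9)(s^2 + 6s + 25) = 0.
Each quadratic gives a conjugate pair via the quadratic formula.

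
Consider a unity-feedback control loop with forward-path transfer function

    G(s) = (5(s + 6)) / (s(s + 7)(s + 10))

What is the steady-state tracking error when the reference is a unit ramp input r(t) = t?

e_ss = 2.333

G(s) has one pole at the origin.
This is a Type 1 system. Kv = lim_{s→0} s·G(s) = 30/70 = 3/7.
e_ss = 1/Kv = 1/(3/7) = 7/3 ≈ 2.333.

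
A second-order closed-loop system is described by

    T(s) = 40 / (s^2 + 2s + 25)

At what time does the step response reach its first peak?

t_p ≈ 0.6413 s

Comparing s^2 + 2s + 25 to s^2 + 2ζωₙs + ωₙ²: ωₙ = 5 rad/s and ζ = 2/(2·5) = 0.2.
ζωₙ = 2/2 = 1, so ω_d = ωₙ√(1−ζ²) = √(ωₙ² − (ζωₙ)²) = √(25 − 1²) = √24 ≈ 4.899 rad/s.
t_p = π/ω_d = π/4.899 ≈ 0.6413 s.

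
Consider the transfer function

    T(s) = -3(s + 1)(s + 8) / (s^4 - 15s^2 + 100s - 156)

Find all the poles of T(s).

The poles are the roots of the denominator s^4 - 15s^2 + 100s - 156 = 0.
Trying s = -6: the polynomial evaluates to 0, so (s + 6) is a factor.
Dividing out leaves s^3 - 6s^2 + 21s - 26 = 0.
This factors further as (s - 2)(s^2 - 4s + 13) = 0.

s = -6, 2, 2 ± 3j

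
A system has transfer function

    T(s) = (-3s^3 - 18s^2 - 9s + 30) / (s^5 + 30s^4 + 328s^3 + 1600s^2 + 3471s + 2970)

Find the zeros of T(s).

s = -5, -2, 1

Set the numerator to zero: -3s^3 - 18s^2 - 9s + 30 = 0, i.e. -3·(s^3 + 6s^2 + 3s - 10) = 0.
Factoring: (s + 5)(s + 2)(s - 1) = 0.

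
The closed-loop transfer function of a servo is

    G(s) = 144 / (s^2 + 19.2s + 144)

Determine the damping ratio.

Compare the denominator to the standard form s^2 + 2ζωₙs + ωₙ².
ωₙ² = 144, so ωₙ = 12 rad/s.
2ζωₙ = 19.2, so ζ = 19.2/(2·12) = 0.8.

ζ = 0.8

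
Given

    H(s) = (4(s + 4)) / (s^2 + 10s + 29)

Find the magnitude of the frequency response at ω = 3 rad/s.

Substitute s = j3: numerator = 16 + j12, denominator = 20 + j30.
|H(j3)| = |16 + j12| / |20 + j30| = 20 / 36.056 ≈ 0.5547.

|H(j3)| ≈ 0.5547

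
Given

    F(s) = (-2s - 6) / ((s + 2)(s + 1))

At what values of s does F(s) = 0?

s = -3

Set the numerator to zero: -2s - 6 = 0, i.e. -2·(s + 3) = 0.
So s = -3.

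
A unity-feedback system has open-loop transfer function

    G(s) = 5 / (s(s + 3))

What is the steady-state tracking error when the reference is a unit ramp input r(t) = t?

e_ss = 0.6000

G(s) has one pole at the origin.
This is a Type 1 system. Kv = lim_{s→0} s·G(s) = 5/3.
e_ss = 1/Kv = 1/(5/3) = 3/5 ≈ 0.6000.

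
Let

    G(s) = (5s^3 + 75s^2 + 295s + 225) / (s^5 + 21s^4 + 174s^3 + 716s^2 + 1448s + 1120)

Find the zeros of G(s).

Set the numerator to zero: 5s^3 + 75s^2 + 295s + 225 = 0, i.e. 5·(s^3 + 15s^2 + 59s + 45) = 0.
Factoring: (s + 1)(s + 9)(s + 5) = 0.

s = -1, -9, -5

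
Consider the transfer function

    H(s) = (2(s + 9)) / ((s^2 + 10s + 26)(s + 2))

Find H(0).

H(0) = 9/26 ≈ 0.3462

At s = 0 each factor (s + a) contributes a and each (s^2 + bs + c) contributes c.
H(0) = 2·(9) / ((26) · (2)) = 18/52 = 9/26.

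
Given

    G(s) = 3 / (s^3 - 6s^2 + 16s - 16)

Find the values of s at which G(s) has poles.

The poles are the roots of the denominator s^3 - 6s^2 + 16s - 16 = 0.
Trying s = 2: the polynomial evaluates to 0, so (s - 2) is a factor.
Dividing out leaves s^2 - 4s + 8 = 0.
The quadratic formula then gives s = 2 ± 2j.

s = 2 + 2j, 2 - 2j, 2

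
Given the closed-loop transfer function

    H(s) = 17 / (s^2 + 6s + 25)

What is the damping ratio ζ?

ζ = 0.6

Compare the denominator to the standard form s^2 + 2ζωₙs + ωₙ².
ωₙ² = 25, so ωₙ = 5 rad/s.
2ζωₙ = 6, so ζ = 6/(2·5) = 0.6.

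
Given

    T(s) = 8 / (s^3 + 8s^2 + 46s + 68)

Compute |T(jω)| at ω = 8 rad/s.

|T(j8)| ≈ 0.01714

Substitute s = j8: numerator = 8, denominator = -444 - j144.
|T(j8)| = |8| / |-444 - j144| = 8 / 466.77 ≈ 0.01714.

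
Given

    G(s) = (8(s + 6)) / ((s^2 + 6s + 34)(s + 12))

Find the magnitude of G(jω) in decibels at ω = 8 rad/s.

Substitute s = j8: numerator = 48 + j64, denominator = -744 + j336.
|G(j8)| = |48 + j64| / |-744 + j336| = 80 / 816.35 ≈ 0.09800.
In decibels: 20·log₁₀(0.09800) ≈ -20.2 dB.

|G(j8)|_dB ≈ -20.2 dB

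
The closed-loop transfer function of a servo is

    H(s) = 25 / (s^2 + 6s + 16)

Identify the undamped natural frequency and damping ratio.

Compare the denominator to the standard form s^2 + 2ζωₙs + ωₙ².
ωₙ² = 16, so ωₙ = 4 rad/s.
2ζωₙ = 6, so ζ = 6/(2·4) = 0.75.

ωₙ = 4 rad/s, ζ = 0.75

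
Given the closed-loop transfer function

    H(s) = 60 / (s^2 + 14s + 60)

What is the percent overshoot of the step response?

Comparing s^2 + 14s + 60 to s^2 + 2ζωₙs + ωₙ²: ωₙ = √60 ≈ 7.746 rad/s and ζ = 14/(2·√60) ≈ 0.9037.
%OS = 100·exp(−πζ/√(1−ζ²)) = 100·exp(−π·0.9037/√(1−0.9037²)) ≈ 0.132%.

%OS ≈ 0.132%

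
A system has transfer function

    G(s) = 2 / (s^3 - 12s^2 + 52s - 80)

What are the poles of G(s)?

s = 4 ± 2j, 4

The poles are the roots of the denominator s^3 - 12s^2 + 52s - 80 = 0.
Trying s = 4: the polynomial evaluates to 0, so (s - 4) is a factor.
Dividing out leaves s^2 - 8s + 20 = 0.
The quadratic formula then gives s = 4 ± 2j.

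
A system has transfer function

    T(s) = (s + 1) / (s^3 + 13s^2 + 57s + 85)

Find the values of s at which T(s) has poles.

The poles are the roots of the denominator s^3 + 13s^2 + 57s + 85 = 0.
Trying s = -5: the polynomial evaluates to 0, so (s + 5) is a factor.
Dividing out leaves s^2 + 8s + 17 = 0.
The quadratic formula then gives s = -4 ± 1j.

s = -4 ± j, -5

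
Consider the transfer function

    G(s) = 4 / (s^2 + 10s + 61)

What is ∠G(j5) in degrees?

∠G(j5) ≈ -54.25°

At s = j5: numerator = 4, denominator = 36 + j50.
∠G = ∠num − ∠den = 0° − (54.246°) = -54.25°.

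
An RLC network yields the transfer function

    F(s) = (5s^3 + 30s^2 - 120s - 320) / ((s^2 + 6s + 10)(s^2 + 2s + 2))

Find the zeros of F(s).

s = 4, -2, -8

Set the numerator to zero: 5s^3 + 30s^2 - 120s - 320 = 0, i.e. 5·(s^3 + 6s^2 - 24s - 64) = 0.
Factoring: (s - 4)(s + 2)(s + 8) = 0.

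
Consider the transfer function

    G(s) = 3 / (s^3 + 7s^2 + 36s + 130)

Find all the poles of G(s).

s = -1 + 5j, -1 - 5j, -5

The poles are the roots of the denominator s^3 + 7s^2 + 36s + 130 = 0.
Trying s = -5: the polynomial evaluates to 0, so (s + 5) is a factor.
Dividing out leaves s^2 + 2s + 26 = 0.
The quadratic formula then gives s = -1 ± 5j.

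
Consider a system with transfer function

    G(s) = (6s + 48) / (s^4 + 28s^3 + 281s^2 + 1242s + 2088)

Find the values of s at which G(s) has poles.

s = -5 + 2j, -5 - 2j, -6, -12

The poles are the roots of the denominator s^4 + 28s^3 + 281s^2 + 1242s + 2088 = 0.
Trying s = -6: the polynomial evaluates to 0, so (s + 6) is a factor.
Dividing out leaves s^3 + 22s^2 + 149s + 348 = 0.
This factors further as (s^2 + 10s + 29)(s + 12) = 0.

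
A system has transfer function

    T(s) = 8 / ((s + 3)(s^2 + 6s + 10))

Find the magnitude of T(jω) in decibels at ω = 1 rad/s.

|T(j1)|_dB ≈ -12.6 dB

Substitute s = j1: numerator = 8, denominator = 21 + j27.
|T(j1)| = |8| / |21 + j27| = 8 / 34.205 ≈ 0.2339.
In decibels: 20·log₁₀(0.2339) ≈ -12.6 dB.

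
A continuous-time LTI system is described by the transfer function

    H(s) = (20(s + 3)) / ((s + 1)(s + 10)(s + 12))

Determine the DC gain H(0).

H(0) = 1/2 ≈ 0.5000

At s = 0 each factor (s + a) contributes a and each (s^2 + bs + c) contributes c.
H(0) = 20·(3) / ((1) · (10) · (12)) = 60/120 = 1/2.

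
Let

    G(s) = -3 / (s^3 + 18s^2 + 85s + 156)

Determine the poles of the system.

s = -3 ± 2j, -12

The poles are the roots of the denominator s^3 + 18s^2 + 85s + 156 = 0.
Trying s = -12: the polynomial evaluates to 0, so (s + 12) is a factor.
Dividing out leaves s^2 + 6s + 13 = 0.
The quadratic formula then gives s = -3 ± 2j.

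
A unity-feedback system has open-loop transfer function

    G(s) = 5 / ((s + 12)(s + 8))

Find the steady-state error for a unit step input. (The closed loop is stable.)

e_ss = 0.9505

G(s) has no poles at the origin.
This is a Type 0 system. Kp = lim_{s→0} G(s) = 5/96.
e_ss = 1/(1 + Kp) = 1/(1 + 5/96) = 96/101 ≈ 0.9505.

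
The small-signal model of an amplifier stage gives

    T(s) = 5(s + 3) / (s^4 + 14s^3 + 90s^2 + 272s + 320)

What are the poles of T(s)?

s = -3 ± j, -4 ± 4j

The poles are the roots of the denominator s^4 + 14s^3 + 90s^2 + 272s + 320 = 0.
No real roots exist; factor into two real quadratics: (s^2 + 6s + 10)(s^2 + 8s + 32) = 0.
Each quadratic gives a conjugate pair via the quadratic formula.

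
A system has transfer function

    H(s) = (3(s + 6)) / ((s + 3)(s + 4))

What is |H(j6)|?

Substitute s = j6: numerator = 18 + j18, denominator = -24 + j42.
|H(j6)| = |18 + j18| / |-24 + j42| = 25.456 / 48.374 ≈ 0.5262.

|H(j6)| ≈ 0.5262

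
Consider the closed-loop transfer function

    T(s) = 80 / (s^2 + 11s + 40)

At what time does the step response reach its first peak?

Comparing s^2 + 11s + 40 to s^2 + 2ζωₙs + ωₙ²: ωₙ = √40 ≈ 6.325 rad/s and ζ = 11/(2·√40) ≈ 0.8696.
ζωₙ = 11/2 = 5.5, so ω_d = ωₙ√(1−ζ²) = √(ωₙ² − (ζωₙ)²) = √(40 − 5.5²) = √9.75 ≈ 3.122 rad/s.
t_p = π/ω_d = π/3.122 ≈ 1.006 s.

t_p ≈ 1.006 s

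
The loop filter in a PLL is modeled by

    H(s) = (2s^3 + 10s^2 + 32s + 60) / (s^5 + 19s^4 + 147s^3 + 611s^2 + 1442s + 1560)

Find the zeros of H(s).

s = -3, -1 ± 3j

Set the numerator to zero: 2s^3 + 10s^2 + 32s + 60 = 0, i.e. 2·(s^3 + 5s^2 + 16s + 30) = 0.
Factoring: (s + 3)(s^2 + 2s + 10) = 0.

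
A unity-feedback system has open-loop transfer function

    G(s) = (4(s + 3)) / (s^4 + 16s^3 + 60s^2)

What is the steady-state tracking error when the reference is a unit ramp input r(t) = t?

G(s) has 2 poles at the origin.
This is a Type 2 system; for a ramp input the steady-state error is zero.

e_ss = 0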